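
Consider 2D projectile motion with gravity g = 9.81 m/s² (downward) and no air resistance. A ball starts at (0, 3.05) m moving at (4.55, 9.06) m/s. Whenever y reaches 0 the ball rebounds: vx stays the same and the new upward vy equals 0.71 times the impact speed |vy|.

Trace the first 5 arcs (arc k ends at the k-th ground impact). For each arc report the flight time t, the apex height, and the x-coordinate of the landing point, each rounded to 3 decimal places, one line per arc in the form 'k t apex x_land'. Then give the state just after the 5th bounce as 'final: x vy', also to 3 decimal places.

Arc 1: start y=3.050, vy=9.060 → t=2.138, apex=7.234, x_land=9.728, impact vy=-11.913
  bounce: vy ← 0.71·11.913 = 8.458
Arc 2: start y=0.000, vy=8.458 → t=1.724, apex=3.646, x_land=17.574, impact vy=-8.458
  bounce: vy ← 0.71·8.458 = 6.005
Arc 3: start y=0.000, vy=6.005 → t=1.224, apex=1.838, x_land=23.145, impact vy=-6.005
  bounce: vy ← 0.71·6.005 = 4.264
Arc 4: start y=0.000, vy=4.264 → t=0.869, apex=0.927, x_land=27.100, impact vy=-4.264
  bounce: vy ← 0.71·4.264 = 3.027
Arc 5: start y=0.000, vy=3.027 → t=0.617, apex=0.467, x_land=29.908, impact vy=-3.027
  bounce: vy ← 0.71·3.027 = 2.149

1 2.138 7.234 9.728
2 1.724 3.646 17.574
3 1.224 1.838 23.145
4 0.869 0.927 27.100
5 0.617 0.467 29.908
final: 29.908 2.149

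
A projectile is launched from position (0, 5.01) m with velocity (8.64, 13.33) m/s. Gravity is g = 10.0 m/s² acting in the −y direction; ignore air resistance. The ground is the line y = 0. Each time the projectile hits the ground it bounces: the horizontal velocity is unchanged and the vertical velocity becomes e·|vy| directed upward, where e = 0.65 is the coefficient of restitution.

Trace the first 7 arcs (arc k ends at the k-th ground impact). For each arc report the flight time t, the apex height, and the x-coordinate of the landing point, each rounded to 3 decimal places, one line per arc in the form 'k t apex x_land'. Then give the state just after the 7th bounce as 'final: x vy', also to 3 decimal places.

Arc 1: start y=5.010, vy=13.330 → t=3.000, apex=13.894, x_land=25.920, impact vy=-16.670
  bounce: vy ← 0.65·16.670 = 10.836
Arc 2: start y=0.000, vy=10.836 → t=2.167, apex=5.870, x_land=44.644, impact vy=-10.836
  bounce: vy ← 0.65·10.836 = 7.043
Arc 3: start y=0.000, vy=7.043 → t=1.409, apex=2.480, x_land=56.814, impact vy=-7.043
  bounce: vy ← 0.65·7.043 = 4.578
Arc 4: start y=0.000, vy=4.578 → t=0.916, apex=1.048, x_land=64.725, impact vy=-4.578
  bounce: vy ← 0.65·4.578 = 2.976
Arc 5: start y=0.000, vy=2.976 → t=0.595, apex=0.443, x_land=69.867, impact vy=-2.976
  bounce: vy ← 0.65·2.976 = 1.934
Arc 6: start y=0.000, vy=1.934 → t=0.387, apex=0.187, x_land=73.209, impact vy=-1.934
  bounce: vy ← 0.65·1.934 = 1.257
Arc 7: start y=0.000, vy=1.257 → t=0.251, apex=0.079, x_land=75.382, impact vy=-1.257
  bounce: vy ← 0.65·1.257 = 0.817

1 3.000 13.894 25.920
2 2.167 5.870 44.644
3 1.409 2.480 56.814
4 0.916 1.048 64.725
5 0.595 0.443 69.867
6 0.387 0.187 73.209
7 0.251 0.079 75.382
final: 75.382 0.817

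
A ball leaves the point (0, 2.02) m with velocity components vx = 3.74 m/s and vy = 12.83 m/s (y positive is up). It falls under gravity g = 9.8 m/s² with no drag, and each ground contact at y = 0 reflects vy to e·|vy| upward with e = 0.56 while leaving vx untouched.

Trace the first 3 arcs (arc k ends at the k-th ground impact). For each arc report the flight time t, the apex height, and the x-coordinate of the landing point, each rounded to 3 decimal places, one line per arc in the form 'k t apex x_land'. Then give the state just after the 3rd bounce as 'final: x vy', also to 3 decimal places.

Arc 1: start y=2.020, vy=12.830 → t=2.767, apex=10.418, x_land=10.350, impact vy=-14.290
  bounce: vy ← 0.56·14.290 = 8.002
Arc 2: start y=0.000, vy=8.002 → t=1.633, apex=3.267, x_land=16.458, impact vy=-8.002
  bounce: vy ← 0.56·8.002 = 4.481
Arc 3: start y=0.000, vy=4.481 → t=0.915, apex=1.025, x_land=19.878, impact vy=-4.481
  bounce: vy ← 0.56·4.481 = 2.510

1 2.767 10.418 10.350
2 1.633 3.267 16.458
3 0.915 1.025 19.878
final: 19.878 2.510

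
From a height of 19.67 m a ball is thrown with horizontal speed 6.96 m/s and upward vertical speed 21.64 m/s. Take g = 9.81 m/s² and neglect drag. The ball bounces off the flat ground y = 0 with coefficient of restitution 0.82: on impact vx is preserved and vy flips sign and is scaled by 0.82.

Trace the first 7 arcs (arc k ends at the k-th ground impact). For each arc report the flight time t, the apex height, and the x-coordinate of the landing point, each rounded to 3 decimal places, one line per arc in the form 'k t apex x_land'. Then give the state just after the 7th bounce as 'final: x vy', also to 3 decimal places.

Arc 1: start y=19.670, vy=21.640 → t=5.185, apex=43.538, x_land=36.089, impact vy=-29.227
  bounce: vy ← 0.82·29.227 = 23.966
Arc 2: start y=0.000, vy=23.966 → t=4.886, apex=29.275, x_land=70.096, impact vy=-23.966
  bounce: vy ← 0.82·23.966 = 19.652
Arc 3: start y=0.000, vy=19.652 → t=4.007, apex=19.684, x_land=97.982, impact vy=-19.652
  bounce: vy ← 0.82·19.652 = 16.115
Arc 4: start y=0.000, vy=16.115 → t=3.285, apex=13.236, x_land=120.848, impact vy=-16.115
  bounce: vy ← 0.82·16.115 = 13.214
Arc 5: start y=0.000, vy=13.214 → t=2.694, apex=8.900, x_land=139.598, impact vy=-13.214
  bounce: vy ← 0.82·13.214 = 10.836
Arc 6: start y=0.000, vy=10.836 → t=2.209, apex=5.984, x_land=154.974, impact vy=-10.836
  bounce: vy ← 0.82·10.836 = 8.885
Arc 7: start y=0.000, vy=8.885 → t=1.811, apex=4.024, x_land=167.581, impact vy=-8.885
  bounce: vy ← 0.82·8.885 = 7.286

1 5.185 43.538 36.089
2 4.886 29.275 70.096
3 4.007 19.684 97.982
4 3.285 13.236 120.848
5 2.694 8.900 139.598
6 2.209 5.984 154.974
7 1.811 4.024 167.581
final: 167.581 7.286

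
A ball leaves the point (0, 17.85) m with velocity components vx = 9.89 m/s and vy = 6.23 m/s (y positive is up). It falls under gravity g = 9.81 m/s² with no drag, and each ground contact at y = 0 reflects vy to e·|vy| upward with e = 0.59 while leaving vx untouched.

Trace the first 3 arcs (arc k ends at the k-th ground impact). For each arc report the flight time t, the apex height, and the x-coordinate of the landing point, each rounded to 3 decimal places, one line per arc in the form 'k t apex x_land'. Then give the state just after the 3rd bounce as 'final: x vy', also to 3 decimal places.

Arc 1: start y=17.850, vy=6.230 → t=2.646, apex=19.828, x_land=26.165, impact vy=-19.724
  bounce: vy ← 0.59·19.724 = 11.637
Arc 2: start y=0.000, vy=11.637 → t=2.372, apex=6.902, x_land=49.629, impact vy=-11.637
  bounce: vy ← 0.59·11.637 = 6.866
Arc 3: start y=0.000, vy=6.866 → t=1.400, apex=2.403, x_land=63.473, impact vy=-6.866
  bounce: vy ← 0.59·6.866 = 4.051

1 2.646 19.828 26.165
2 2.372 6.902 49.629
3 1.400 2.403 63.473
final: 63.473 4.051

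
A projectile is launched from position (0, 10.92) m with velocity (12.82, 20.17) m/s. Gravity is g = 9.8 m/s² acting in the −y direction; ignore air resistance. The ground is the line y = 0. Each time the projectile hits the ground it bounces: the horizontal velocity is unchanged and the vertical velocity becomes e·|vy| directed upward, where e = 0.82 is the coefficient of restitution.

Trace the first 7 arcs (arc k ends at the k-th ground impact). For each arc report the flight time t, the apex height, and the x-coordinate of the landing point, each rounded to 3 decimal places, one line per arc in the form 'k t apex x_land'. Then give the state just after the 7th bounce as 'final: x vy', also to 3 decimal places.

1 4.601 31.677 58.981
2 4.170 21.299 112.438
3 3.419 14.322 156.273
4 2.804 9.630 192.217
5 2.299 6.475 221.691
6 1.885 4.354 245.860
7 1.546 2.928 265.679
final: 265.679 6.211

Arc 1: start y=10.920, vy=20.170 → t=4.601, apex=31.677, x_land=58.981, impact vy=-24.917
  bounce: vy ← 0.82·24.917 = 20.432
Arc 2: start y=0.000, vy=20.432 → t=4.170, apex=21.299, x_land=112.438, impact vy=-20.432
  bounce: vy ← 0.82·20.432 = 16.754
Arc 3: start y=0.000, vy=16.754 → t=3.419, apex=14.322, x_land=156.273, impact vy=-16.754
  bounce: vy ← 0.82·16.754 = 13.738
Arc 4: start y=0.000, vy=13.738 → t=2.804, apex=9.630, x_land=192.217, impact vy=-13.738
  bounce: vy ← 0.82·13.738 = 11.266
Arc 5: start y=0.000, vy=11.266 → t=2.299, apex=6.475, x_land=221.691, impact vy=-11.266
  bounce: vy ← 0.82·11.266 = 9.238
Arc 6: start y=0.000, vy=9.238 → t=1.885, apex=4.354, x_land=245.860, impact vy=-9.238
  bounce: vy ← 0.82·9.238 = 7.575
Arc 7: start y=0.000, vy=7.575 → t=1.546, apex=2.928, x_land=265.679, impact vy=-7.575
  bounce: vy ← 0.82·7.575 = 6.211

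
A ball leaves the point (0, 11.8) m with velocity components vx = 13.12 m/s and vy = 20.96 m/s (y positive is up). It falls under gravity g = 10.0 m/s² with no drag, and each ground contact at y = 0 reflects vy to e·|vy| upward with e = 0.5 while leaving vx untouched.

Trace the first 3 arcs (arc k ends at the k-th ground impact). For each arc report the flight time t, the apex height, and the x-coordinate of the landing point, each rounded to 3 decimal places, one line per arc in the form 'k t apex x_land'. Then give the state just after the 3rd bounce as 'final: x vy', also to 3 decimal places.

Arc 1: start y=11.800, vy=20.960 → t=4.695, apex=33.766, x_land=61.594, impact vy=-25.987
  bounce: vy ← 0.5·25.987 = 12.993
Arc 2: start y=0.000, vy=12.993 → t=2.599, apex=8.442, x_land=95.689, impact vy=-12.993
  bounce: vy ← 0.5·12.993 = 6.497
Arc 3: start y=0.000, vy=6.497 → t=1.299, apex=2.110, x_land=112.737, impact vy=-6.497
  bounce: vy ← 0.5·6.497 = 3.248

1 4.695 33.766 61.594
2 2.599 8.442 95.689
3 1.299 2.110 112.737
final: 112.737 3.248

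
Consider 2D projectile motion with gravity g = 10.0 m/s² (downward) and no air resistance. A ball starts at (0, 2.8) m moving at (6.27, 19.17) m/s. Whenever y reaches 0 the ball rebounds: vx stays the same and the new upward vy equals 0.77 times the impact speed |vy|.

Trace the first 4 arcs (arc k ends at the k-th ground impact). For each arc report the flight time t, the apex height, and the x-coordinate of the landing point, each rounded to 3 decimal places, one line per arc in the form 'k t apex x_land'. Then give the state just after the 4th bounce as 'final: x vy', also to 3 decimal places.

Arc 1: start y=2.800, vy=19.170 → t=3.975, apex=21.174, x_land=24.923, impact vy=-20.579
  bounce: vy ← 0.77·20.579 = 15.846
Arc 2: start y=0.000, vy=15.846 → t=3.169, apex=12.554, x_land=44.793, impact vy=-15.846
  bounce: vy ← 0.77·15.846 = 12.201
Arc 3: start y=0.000, vy=12.201 → t=2.440, apex=7.443, x_land=60.093, impact vy=-12.201
  bounce: vy ← 0.77·12.201 = 9.395
Arc 4: start y=0.000, vy=9.395 → t=1.879, apex=4.413, x_land=71.875, impact vy=-9.395
  bounce: vy ← 0.77·9.395 = 7.234

1 3.975 21.174 24.923
2 3.169 12.554 44.793
3 2.440 7.443 60.093
4 1.879 4.413 71.875
final: 71.875 7.234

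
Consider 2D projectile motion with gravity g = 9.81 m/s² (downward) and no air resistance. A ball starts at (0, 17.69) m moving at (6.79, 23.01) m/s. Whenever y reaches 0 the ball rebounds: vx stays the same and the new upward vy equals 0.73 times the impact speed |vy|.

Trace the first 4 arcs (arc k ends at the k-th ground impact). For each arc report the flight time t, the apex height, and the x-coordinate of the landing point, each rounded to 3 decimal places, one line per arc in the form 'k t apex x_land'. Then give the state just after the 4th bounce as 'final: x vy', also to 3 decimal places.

1 5.364 44.676 36.418
2 4.406 23.808 66.337
3 3.217 12.687 88.177
4 2.348 6.761 104.121
final: 104.121 8.408

Arc 1: start y=17.690, vy=23.010 → t=5.364, apex=44.676, x_land=36.418, impact vy=-29.606
  bounce: vy ← 0.73·29.606 = 21.613
Arc 2: start y=0.000, vy=21.613 → t=4.406, apex=23.808, x_land=66.337, impact vy=-21.613
  bounce: vy ← 0.73·21.613 = 15.777
Arc 3: start y=0.000, vy=15.777 → t=3.217, apex=12.687, x_land=88.177, impact vy=-15.777
  bounce: vy ← 0.73·15.777 = 11.517
Arc 4: start y=0.000, vy=11.517 → t=2.348, apex=6.761, x_land=104.121, impact vy=-11.517
  bounce: vy ← 0.73·11.517 = 8.408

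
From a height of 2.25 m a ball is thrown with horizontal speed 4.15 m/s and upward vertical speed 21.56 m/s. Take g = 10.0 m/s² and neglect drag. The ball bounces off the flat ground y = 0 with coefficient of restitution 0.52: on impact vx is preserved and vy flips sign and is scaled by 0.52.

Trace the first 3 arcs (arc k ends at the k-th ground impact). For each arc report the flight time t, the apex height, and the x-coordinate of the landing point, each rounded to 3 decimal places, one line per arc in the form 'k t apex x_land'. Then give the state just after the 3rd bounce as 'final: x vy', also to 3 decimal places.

1 4.414 25.492 18.318
2 2.348 6.893 28.063
3 1.221 1.864 33.131
final: 33.131 3.175

Arc 1: start y=2.250, vy=21.560 → t=4.414, apex=25.492, x_land=18.318, impact vy=-22.579
  bounce: vy ← 0.52·22.579 = 11.741
Arc 2: start y=0.000, vy=11.741 → t=2.348, apex=6.893, x_land=28.063, impact vy=-11.741
  bounce: vy ← 0.52·11.741 = 6.105
Arc 3: start y=0.000, vy=6.105 → t=1.221, apex=1.864, x_land=33.131, impact vy=-6.105
  bounce: vy ← 0.52·6.105 = 3.175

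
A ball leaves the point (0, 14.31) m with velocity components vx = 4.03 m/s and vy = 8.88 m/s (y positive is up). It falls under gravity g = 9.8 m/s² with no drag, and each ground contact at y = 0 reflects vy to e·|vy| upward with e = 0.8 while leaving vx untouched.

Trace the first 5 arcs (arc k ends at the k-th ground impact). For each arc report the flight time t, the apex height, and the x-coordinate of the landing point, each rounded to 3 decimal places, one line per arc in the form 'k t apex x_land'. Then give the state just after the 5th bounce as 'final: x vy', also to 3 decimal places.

1 2.840 18.333 11.447
2 3.095 11.733 23.919
3 2.476 7.509 33.897
4 1.981 4.806 41.879
5 1.585 3.076 48.265
final: 48.265 6.212

Arc 1: start y=14.310, vy=8.880 → t=2.840, apex=18.333, x_land=11.447, impact vy=-18.956
  bounce: vy ← 0.8·18.956 = 15.165
Arc 2: start y=0.000, vy=15.165 → t=3.095, apex=11.733, x_land=23.919, impact vy=-15.165
  bounce: vy ← 0.8·15.165 = 12.132
Arc 3: start y=0.000, vy=12.132 → t=2.476, apex=7.509, x_land=33.897, impact vy=-12.132
  bounce: vy ← 0.8·12.132 = 9.705
Arc 4: start y=0.000, vy=9.705 → t=1.981, apex=4.806, x_land=41.879, impact vy=-9.705
  bounce: vy ← 0.8·9.705 = 7.764
Arc 5: start y=0.000, vy=7.764 → t=1.585, apex=3.076, x_land=48.265, impact vy=-7.764
  bounce: vy ← 0.8·7.764 = 6.212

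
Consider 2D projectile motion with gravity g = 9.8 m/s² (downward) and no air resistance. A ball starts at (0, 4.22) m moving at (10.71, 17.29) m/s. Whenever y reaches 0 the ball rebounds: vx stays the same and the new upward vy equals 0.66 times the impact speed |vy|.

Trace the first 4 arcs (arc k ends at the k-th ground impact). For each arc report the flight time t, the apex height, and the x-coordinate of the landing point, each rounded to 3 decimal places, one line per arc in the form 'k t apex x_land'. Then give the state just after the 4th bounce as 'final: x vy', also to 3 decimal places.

Arc 1: start y=4.220, vy=17.290 → t=3.758, apex=19.472, x_land=40.246, impact vy=-19.536
  bounce: vy ← 0.66·19.536 = 12.894
Arc 2: start y=0.000, vy=12.894 → t=2.631, apex=8.482, x_land=68.428, impact vy=-12.894
  bounce: vy ← 0.66·12.894 = 8.510
Arc 3: start y=0.000, vy=8.510 → t=1.737, apex=3.695, x_land=87.028, impact vy=-8.510
  bounce: vy ← 0.66·8.510 = 5.617
Arc 4: start y=0.000, vy=5.617 → t=1.146, apex=1.609, x_land=99.304, impact vy=-5.617
  bounce: vy ← 0.66·5.617 = 3.707

1 3.758 19.472 40.246
2 2.631 8.482 68.428
3 1.737 3.695 87.028
4 1.146 1.609 99.304
final: 99.304 3.707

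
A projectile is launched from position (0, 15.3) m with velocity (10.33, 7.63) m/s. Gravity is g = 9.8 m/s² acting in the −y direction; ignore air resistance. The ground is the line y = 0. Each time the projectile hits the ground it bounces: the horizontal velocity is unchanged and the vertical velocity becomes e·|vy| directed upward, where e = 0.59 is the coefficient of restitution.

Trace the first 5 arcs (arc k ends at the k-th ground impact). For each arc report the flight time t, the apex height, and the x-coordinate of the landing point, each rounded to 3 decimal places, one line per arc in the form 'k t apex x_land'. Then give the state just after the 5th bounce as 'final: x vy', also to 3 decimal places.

1 2.710 18.270 27.990
2 2.279 6.360 51.527
3 1.344 2.214 65.414
4 0.793 0.771 73.607
5 0.468 0.268 78.441
final: 78.441 1.353

Arc 1: start y=15.300, vy=7.630 → t=2.710, apex=18.270, x_land=27.990, impact vy=-18.923
  bounce: vy ← 0.59·18.923 = 11.165
Arc 2: start y=0.000, vy=11.165 → t=2.279, apex=6.360, x_land=51.527, impact vy=-11.165
  bounce: vy ← 0.59·11.165 = 6.587
Arc 3: start y=0.000, vy=6.587 → t=1.344, apex=2.214, x_land=65.414, impact vy=-6.587
  bounce: vy ← 0.59·6.587 = 3.886
Arc 4: start y=0.000, vy=3.886 → t=0.793, apex=0.771, x_land=73.607, impact vy=-3.886
  bounce: vy ← 0.59·3.886 = 2.293
Arc 5: start y=0.000, vy=2.293 → t=0.468, apex=0.268, x_land=78.441, impact vy=-2.293
  bounce: vy ← 0.59·2.293 = 1.353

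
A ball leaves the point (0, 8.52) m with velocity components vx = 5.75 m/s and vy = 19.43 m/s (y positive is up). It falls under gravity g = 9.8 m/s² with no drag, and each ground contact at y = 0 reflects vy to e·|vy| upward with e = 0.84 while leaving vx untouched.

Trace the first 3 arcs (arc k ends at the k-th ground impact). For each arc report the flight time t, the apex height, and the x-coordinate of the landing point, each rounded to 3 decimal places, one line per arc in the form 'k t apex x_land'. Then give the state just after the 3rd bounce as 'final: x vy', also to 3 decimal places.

1 4.364 27.781 25.092
2 4.000 19.603 48.093
3 3.360 13.832 67.414
final: 67.414 13.831

Arc 1: start y=8.520, vy=19.430 → t=4.364, apex=27.781, x_land=25.092, impact vy=-23.335
  bounce: vy ← 0.84·23.335 = 19.601
Arc 2: start y=0.000, vy=19.601 → t=4.000, apex=19.603, x_land=48.093, impact vy=-19.601
  bounce: vy ← 0.84·19.601 = 16.465
Arc 3: start y=0.000, vy=16.465 → t=3.360, apex=13.832, x_land=67.414, impact vy=-16.465
  bounce: vy ← 0.84·16.465 = 13.831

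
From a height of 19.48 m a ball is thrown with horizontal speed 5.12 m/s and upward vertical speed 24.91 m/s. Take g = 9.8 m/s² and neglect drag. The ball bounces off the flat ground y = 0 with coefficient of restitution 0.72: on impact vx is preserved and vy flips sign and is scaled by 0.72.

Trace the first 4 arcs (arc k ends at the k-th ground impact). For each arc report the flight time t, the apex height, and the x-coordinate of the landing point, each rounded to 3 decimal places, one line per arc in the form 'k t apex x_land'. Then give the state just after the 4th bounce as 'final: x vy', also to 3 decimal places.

Arc 1: start y=19.480, vy=24.910 → t=5.772, apex=51.139, x_land=29.555, impact vy=-31.659
  bounce: vy ← 0.72·31.659 = 22.795
Arc 2: start y=0.000, vy=22.795 → t=4.652, apex=26.510, x_land=53.373, impact vy=-22.795
  bounce: vy ← 0.72·22.795 = 16.412
Arc 3: start y=0.000, vy=16.412 → t=3.349, apex=13.743, x_land=70.522, impact vy=-16.412
  bounce: vy ← 0.72·16.412 = 11.817
Arc 4: start y=0.000, vy=11.817 → t=2.412, apex=7.124, x_land=82.869, impact vy=-11.817
  bounce: vy ← 0.72·11.817 = 8.508

1 5.772 51.139 29.555
2 4.652 26.510 53.373
3 3.349 13.743 70.522
4 2.412 7.124 82.869
final: 82.869 8.508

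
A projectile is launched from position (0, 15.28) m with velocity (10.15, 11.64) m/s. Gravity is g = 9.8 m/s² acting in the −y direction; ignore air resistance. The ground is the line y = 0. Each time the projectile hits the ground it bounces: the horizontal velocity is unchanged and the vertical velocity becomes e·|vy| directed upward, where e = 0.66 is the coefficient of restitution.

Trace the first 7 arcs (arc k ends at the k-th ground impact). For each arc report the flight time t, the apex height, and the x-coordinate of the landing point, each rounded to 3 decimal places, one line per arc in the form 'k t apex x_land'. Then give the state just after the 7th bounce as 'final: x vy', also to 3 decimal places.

Arc 1: start y=15.280, vy=11.640 → t=3.316, apex=22.193, x_land=33.657, impact vy=-20.856
  bounce: vy ← 0.66·20.856 = 13.765
Arc 2: start y=0.000, vy=13.765 → t=2.809, apex=9.667, x_land=62.170, impact vy=-13.765
  bounce: vy ← 0.66·13.765 = 9.085
Arc 3: start y=0.000, vy=9.085 → t=1.854, apex=4.211, x_land=80.989, impact vy=-9.085
  bounce: vy ← 0.66·9.085 = 5.996
Arc 4: start y=0.000, vy=5.996 → t=1.224, apex=1.834, x_land=93.409, impact vy=-5.996
  bounce: vy ← 0.66·5.996 = 3.957
Arc 5: start y=0.000, vy=3.957 → t=0.808, apex=0.799, x_land=101.607, impact vy=-3.957
  bounce: vy ← 0.66·3.957 = 2.612
Arc 6: start y=0.000, vy=2.612 → t=0.533, apex=0.348, x_land=107.017, impact vy=-2.612
  bounce: vy ← 0.66·2.612 = 1.724
Arc 7: start y=0.000, vy=1.724 → t=0.352, apex=0.152, x_land=110.588, impact vy=-1.724
  bounce: vy ← 0.66·1.724 = 1.138

1 3.316 22.193 33.657
2 2.809 9.667 62.170
3 1.854 4.211 80.989
4 1.224 1.834 93.409
5 0.808 0.799 101.607
6 0.533 0.348 107.017
7 0.352 0.152 110.588
final: 110.588 1.138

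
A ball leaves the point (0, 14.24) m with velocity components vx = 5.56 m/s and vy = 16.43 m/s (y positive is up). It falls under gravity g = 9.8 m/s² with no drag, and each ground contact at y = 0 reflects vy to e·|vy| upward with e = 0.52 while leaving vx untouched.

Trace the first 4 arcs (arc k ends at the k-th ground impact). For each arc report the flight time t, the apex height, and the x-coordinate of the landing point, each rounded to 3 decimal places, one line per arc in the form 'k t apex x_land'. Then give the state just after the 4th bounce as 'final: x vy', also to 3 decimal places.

Arc 1: start y=14.240, vy=16.430 → t=4.068, apex=28.013, x_land=22.615, impact vy=-23.432
  bounce: vy ← 0.52·23.432 = 12.185
Arc 2: start y=0.000, vy=12.185 → t=2.487, apex=7.575, x_land=36.441, impact vy=-12.185
  bounce: vy ← 0.52·12.185 = 6.336
Arc 3: start y=0.000, vy=6.336 → t=1.293, apex=2.048, x_land=43.631, impact vy=-6.336
  bounce: vy ← 0.52·6.336 = 3.295
Arc 4: start y=0.000, vy=3.295 → t=0.672, apex=0.554, x_land=47.369, impact vy=-3.295
  bounce: vy ← 0.52·3.295 = 1.713

1 4.068 28.013 22.615
2 2.487 7.575 36.441
3 1.293 2.048 43.631
4 0.672 0.554 47.369
final: 47.369 1.713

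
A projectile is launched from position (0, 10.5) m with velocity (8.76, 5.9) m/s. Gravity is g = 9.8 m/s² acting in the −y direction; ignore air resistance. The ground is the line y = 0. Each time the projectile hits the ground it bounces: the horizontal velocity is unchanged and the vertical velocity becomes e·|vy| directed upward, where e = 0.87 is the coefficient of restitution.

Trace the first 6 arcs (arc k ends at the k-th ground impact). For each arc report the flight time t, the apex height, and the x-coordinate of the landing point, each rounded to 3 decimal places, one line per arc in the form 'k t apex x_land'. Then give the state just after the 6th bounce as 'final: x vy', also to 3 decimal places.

1 2.185 12.276 19.139
2 2.754 9.292 43.265
3 2.396 7.033 64.255
4 2.085 5.323 82.516
5 1.814 4.029 98.403
6 1.578 3.050 112.224
final: 112.224 6.726

Arc 1: start y=10.500, vy=5.900 → t=2.185, apex=12.276, x_land=19.139, impact vy=-15.512
  bounce: vy ← 0.87·15.512 = 13.495
Arc 2: start y=0.000, vy=13.495 → t=2.754, apex=9.292, x_land=43.265, impact vy=-13.495
  bounce: vy ← 0.87·13.495 = 11.741
Arc 3: start y=0.000, vy=11.741 → t=2.396, apex=7.033, x_land=64.255, impact vy=-11.741
  bounce: vy ← 0.87·11.741 = 10.214
Arc 4: start y=0.000, vy=10.214 → t=2.085, apex=5.323, x_land=82.516, impact vy=-10.214
  bounce: vy ← 0.87·10.214 = 8.887
Arc 5: start y=0.000, vy=8.887 → t=1.814, apex=4.029, x_land=98.403, impact vy=-8.887
  bounce: vy ← 0.87·8.887 = 7.731
Arc 6: start y=0.000, vy=7.731 → t=1.578, apex=3.050, x_land=112.224, impact vy=-7.731
  bounce: vy ← 0.87·7.731 = 6.726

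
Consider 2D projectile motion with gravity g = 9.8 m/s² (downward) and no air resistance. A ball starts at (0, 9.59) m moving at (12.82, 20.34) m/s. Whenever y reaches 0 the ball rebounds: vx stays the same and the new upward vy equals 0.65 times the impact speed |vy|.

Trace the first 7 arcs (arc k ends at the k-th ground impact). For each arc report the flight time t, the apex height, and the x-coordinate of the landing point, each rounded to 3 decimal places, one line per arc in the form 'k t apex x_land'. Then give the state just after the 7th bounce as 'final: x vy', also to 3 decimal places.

1 4.578 30.698 58.696
2 3.254 12.970 100.411
3 2.115 5.480 127.525
4 1.375 2.315 145.150
5 0.894 0.978 156.606
6 0.581 0.413 164.052
7 0.378 0.175 168.892
final: 168.892 1.202

Arc 1: start y=9.590, vy=20.340 → t=4.578, apex=30.698, x_land=58.696, impact vy=-24.529
  bounce: vy ← 0.65·24.529 = 15.944
Arc 2: start y=0.000, vy=15.944 → t=3.254, apex=12.970, x_land=100.411, impact vy=-15.944
  bounce: vy ← 0.65·15.944 = 10.364
Arc 3: start y=0.000, vy=10.364 → t=2.115, apex=5.480, x_land=127.525, impact vy=-10.364
  bounce: vy ← 0.65·10.364 = 6.736
Arc 4: start y=0.000, vy=6.736 → t=1.375, apex=2.315, x_land=145.150, impact vy=-6.736
  bounce: vy ← 0.65·6.736 = 4.379
Arc 5: start y=0.000, vy=4.379 → t=0.894, apex=0.978, x_land=156.606, impact vy=-4.379
  bounce: vy ← 0.65·4.379 = 2.846
Arc 6: start y=0.000, vy=2.846 → t=0.581, apex=0.413, x_land=164.052, impact vy=-2.846
  bounce: vy ← 0.65·2.846 = 1.850
Arc 7: start y=0.000, vy=1.850 → t=0.378, apex=0.175, x_land=168.892, impact vy=-1.850
  bounce: vy ← 0.65·1.850 = 1.202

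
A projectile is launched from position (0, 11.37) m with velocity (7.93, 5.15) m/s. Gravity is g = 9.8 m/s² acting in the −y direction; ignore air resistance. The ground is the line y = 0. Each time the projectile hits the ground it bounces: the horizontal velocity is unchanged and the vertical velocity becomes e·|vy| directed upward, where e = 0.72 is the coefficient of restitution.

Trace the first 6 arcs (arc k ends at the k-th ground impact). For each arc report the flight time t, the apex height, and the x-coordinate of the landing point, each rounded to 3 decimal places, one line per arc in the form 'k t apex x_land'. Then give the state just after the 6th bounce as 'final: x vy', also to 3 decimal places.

Arc 1: start y=11.370, vy=5.150 → t=2.137, apex=12.723, x_land=16.946, impact vy=-15.792
  bounce: vy ← 0.72·15.792 = 11.370
Arc 2: start y=0.000, vy=11.370 → t=2.320, apex=6.596, x_land=35.346, impact vy=-11.370
  bounce: vy ← 0.72·11.370 = 8.186
Arc 3: start y=0.000, vy=8.186 → t=1.671, apex=3.419, x_land=48.595, impact vy=-8.186
  bounce: vy ← 0.72·8.186 = 5.894
Arc 4: start y=0.000, vy=5.894 → t=1.203, apex=1.773, x_land=58.134, impact vy=-5.894
  bounce: vy ← 0.72·5.894 = 4.244
Arc 5: start y=0.000, vy=4.244 → t=0.866, apex=0.919, x_land=65.002, impact vy=-4.244
  bounce: vy ← 0.72·4.244 = 3.056
Arc 6: start y=0.000, vy=3.056 → t=0.624, apex=0.476, x_land=69.947, impact vy=-3.056
  bounce: vy ← 0.72·3.056 = 2.200

1 2.137 12.723 16.946
2 2.320 6.596 35.346
3 1.671 3.419 48.595
4 1.203 1.773 58.134
5 0.866 0.919 65.002
6 0.624 0.476 69.947
final: 69.947 2.200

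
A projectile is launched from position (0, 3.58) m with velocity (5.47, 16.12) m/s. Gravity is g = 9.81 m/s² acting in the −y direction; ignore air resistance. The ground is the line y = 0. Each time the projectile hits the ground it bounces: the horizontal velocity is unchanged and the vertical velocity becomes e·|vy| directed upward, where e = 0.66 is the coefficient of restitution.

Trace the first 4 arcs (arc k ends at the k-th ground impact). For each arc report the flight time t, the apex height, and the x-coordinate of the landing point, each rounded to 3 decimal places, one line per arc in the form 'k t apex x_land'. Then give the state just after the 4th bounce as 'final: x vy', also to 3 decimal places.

1 3.495 16.824 19.119
2 2.445 7.329 32.492
3 1.613 3.192 41.317
4 1.065 1.391 47.142
final: 47.142 3.447

Arc 1: start y=3.580, vy=16.120 → t=3.495, apex=16.824, x_land=19.119, impact vy=-18.168
  bounce: vy ← 0.66·18.168 = 11.991
Arc 2: start y=0.000, vy=11.991 → t=2.445, apex=7.329, x_land=32.492, impact vy=-11.991
  bounce: vy ← 0.66·11.991 = 7.914
Arc 3: start y=0.000, vy=7.914 → t=1.613, apex=3.192, x_land=41.317, impact vy=-7.914
  bounce: vy ← 0.66·7.914 = 5.223
Arc 4: start y=0.000, vy=5.223 → t=1.065, apex=1.391, x_land=47.142, impact vy=-5.223
  bounce: vy ← 0.66·5.223 = 3.447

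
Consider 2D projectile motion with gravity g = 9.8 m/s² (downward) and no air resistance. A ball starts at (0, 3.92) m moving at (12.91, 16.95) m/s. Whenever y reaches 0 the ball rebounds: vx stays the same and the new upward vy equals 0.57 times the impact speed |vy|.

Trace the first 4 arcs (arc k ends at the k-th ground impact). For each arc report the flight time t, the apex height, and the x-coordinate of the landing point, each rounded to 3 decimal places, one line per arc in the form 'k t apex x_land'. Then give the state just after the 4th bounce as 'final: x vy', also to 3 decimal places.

Arc 1: start y=3.920, vy=16.950 → t=3.677, apex=18.578, x_land=47.467, impact vy=-19.082
  bounce: vy ← 0.57·19.082 = 10.877
Arc 2: start y=0.000, vy=10.877 → t=2.220, apex=6.036, x_land=76.124, impact vy=-10.877
  bounce: vy ← 0.57·10.877 = 6.200
Arc 3: start y=0.000, vy=6.200 → t=1.265, apex=1.961, x_land=92.459, impact vy=-6.200
  bounce: vy ← 0.57·6.200 = 3.534
Arc 4: start y=0.000, vy=3.534 → t=0.721, apex=0.637, x_land=101.770, impact vy=-3.534
  bounce: vy ← 0.57·3.534 = 2.014

1 3.677 18.578 47.467
2 2.220 6.036 76.124
3 1.265 1.961 92.459
4 0.721 0.637 101.770
final: 101.770 2.014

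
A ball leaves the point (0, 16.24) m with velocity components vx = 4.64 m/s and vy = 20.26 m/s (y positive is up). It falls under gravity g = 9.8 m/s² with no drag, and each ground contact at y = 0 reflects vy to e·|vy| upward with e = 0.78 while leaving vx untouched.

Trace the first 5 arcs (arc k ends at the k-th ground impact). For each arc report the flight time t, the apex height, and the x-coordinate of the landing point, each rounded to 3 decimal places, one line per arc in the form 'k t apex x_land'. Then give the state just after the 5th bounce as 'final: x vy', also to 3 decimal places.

Arc 1: start y=16.240, vy=20.260 → t=4.822, apex=37.182, x_land=22.374, impact vy=-26.996
  bounce: vy ← 0.78·26.996 = 21.057
Arc 2: start y=0.000, vy=21.057 → t=4.297, apex=22.622, x_land=42.314, impact vy=-21.057
  bounce: vy ← 0.78·21.057 = 16.424
Arc 3: start y=0.000, vy=16.424 → t=3.352, apex=13.763, x_land=57.866, impact vy=-16.424
  bounce: vy ← 0.78·16.424 = 12.811
Arc 4: start y=0.000, vy=12.811 → t=2.614, apex=8.373, x_land=69.997, impact vy=-12.811
  bounce: vy ← 0.78·12.811 = 9.992
Arc 5: start y=0.000, vy=9.992 → t=2.039, apex=5.094, x_land=79.460, impact vy=-9.992
  bounce: vy ← 0.78·9.992 = 7.794

1 4.822 37.182 22.374
2 4.297 22.622 42.314
3 3.352 13.763 57.866
4 2.614 8.373 69.997
5 2.039 5.094 79.460
final: 79.460 7.794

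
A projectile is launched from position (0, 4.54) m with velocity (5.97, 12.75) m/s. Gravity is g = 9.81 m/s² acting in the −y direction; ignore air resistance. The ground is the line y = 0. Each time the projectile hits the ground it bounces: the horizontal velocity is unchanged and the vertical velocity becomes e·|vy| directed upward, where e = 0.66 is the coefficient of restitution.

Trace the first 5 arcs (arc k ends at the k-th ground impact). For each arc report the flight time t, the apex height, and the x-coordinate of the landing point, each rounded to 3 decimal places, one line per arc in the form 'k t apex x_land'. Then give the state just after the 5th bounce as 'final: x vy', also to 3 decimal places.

1 2.917 12.826 17.413
2 2.134 5.587 30.156
3 1.409 2.434 38.566
4 0.930 1.060 44.117
5 0.614 0.462 47.780
final: 47.780 1.987

Arc 1: start y=4.540, vy=12.750 → t=2.917, apex=12.826, x_land=17.413, impact vy=-15.863
  bounce: vy ← 0.66·15.863 = 10.470
Arc 2: start y=0.000, vy=10.470 → t=2.134, apex=5.587, x_land=30.156, impact vy=-10.470
  bounce: vy ← 0.66·10.470 = 6.910
Arc 3: start y=0.000, vy=6.910 → t=1.409, apex=2.434, x_land=38.566, impact vy=-6.910
  bounce: vy ← 0.66·6.910 = 4.561
Arc 4: start y=0.000, vy=4.561 → t=0.930, apex=1.060, x_land=44.117, impact vy=-4.561
  bounce: vy ← 0.66·4.561 = 3.010
Arc 5: start y=0.000, vy=3.010 → t=0.614, apex=0.462, x_land=47.780, impact vy=-3.010
  bounce: vy ← 0.66·3.010 = 1.987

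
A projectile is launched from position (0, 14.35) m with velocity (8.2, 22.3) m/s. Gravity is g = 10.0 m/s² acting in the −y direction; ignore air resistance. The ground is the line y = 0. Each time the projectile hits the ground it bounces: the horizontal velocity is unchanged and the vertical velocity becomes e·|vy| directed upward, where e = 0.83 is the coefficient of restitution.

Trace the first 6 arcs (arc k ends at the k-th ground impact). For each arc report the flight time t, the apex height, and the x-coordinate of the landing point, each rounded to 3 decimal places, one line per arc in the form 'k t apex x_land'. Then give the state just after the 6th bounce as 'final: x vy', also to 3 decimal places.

Arc 1: start y=14.350, vy=22.300 → t=5.031, apex=39.215, x_land=41.250, impact vy=-28.005
  bounce: vy ← 0.83·28.005 = 23.244
Arc 2: start y=0.000, vy=23.244 → t=4.649, apex=27.015, x_land=79.371, impact vy=-23.244
  bounce: vy ← 0.83·23.244 = 19.293
Arc 3: start y=0.000, vy=19.293 → t=3.859, apex=18.611, x_land=111.011, impact vy=-19.293
  bounce: vy ← 0.83·19.293 = 16.013
Arc 4: start y=0.000, vy=16.013 → t=3.203, apex=12.821, x_land=137.272, impact vy=-16.013
  bounce: vy ← 0.83·16.013 = 13.291
Arc 5: start y=0.000, vy=13.291 → t=2.658, apex=8.832, x_land=159.069, impact vy=-13.291
  bounce: vy ← 0.83·13.291 = 11.031
Arc 6: start y=0.000, vy=11.031 → t=2.206, apex=6.085, x_land=177.161, impact vy=-11.031
  bounce: vy ← 0.83·11.031 = 9.156

1 5.031 39.215 41.250
2 4.649 27.015 79.371
3 3.859 18.611 111.011
4 3.203 12.821 137.272
5 2.658 8.832 159.069
6 2.206 6.085 177.161
final: 177.161 9.156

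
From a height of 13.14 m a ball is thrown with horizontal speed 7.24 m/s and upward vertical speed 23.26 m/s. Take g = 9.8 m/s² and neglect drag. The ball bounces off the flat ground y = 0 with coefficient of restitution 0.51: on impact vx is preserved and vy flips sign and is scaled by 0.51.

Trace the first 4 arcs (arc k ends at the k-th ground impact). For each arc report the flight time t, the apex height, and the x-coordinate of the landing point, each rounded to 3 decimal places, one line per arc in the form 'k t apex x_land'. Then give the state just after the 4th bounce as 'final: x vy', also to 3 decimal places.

1 5.257 40.743 38.061
2 2.941 10.597 59.356
3 1.500 2.756 70.216
4 0.765 0.717 75.755
final: 75.755 1.912

Arc 1: start y=13.140, vy=23.260 → t=5.257, apex=40.743, x_land=38.061, impact vy=-28.259
  bounce: vy ← 0.51·28.259 = 14.412
Arc 2: start y=0.000, vy=14.412 → t=2.941, apex=10.597, x_land=59.356, impact vy=-14.412
  bounce: vy ← 0.51·14.412 = 7.350
Arc 3: start y=0.000, vy=7.350 → t=1.500, apex=2.756, x_land=70.216, impact vy=-7.350
  bounce: vy ← 0.51·7.350 = 3.749
Arc 4: start y=0.000, vy=3.749 → t=0.765, apex=0.717, x_land=75.755, impact vy=-3.749
  bounce: vy ← 0.51·3.749 = 1.912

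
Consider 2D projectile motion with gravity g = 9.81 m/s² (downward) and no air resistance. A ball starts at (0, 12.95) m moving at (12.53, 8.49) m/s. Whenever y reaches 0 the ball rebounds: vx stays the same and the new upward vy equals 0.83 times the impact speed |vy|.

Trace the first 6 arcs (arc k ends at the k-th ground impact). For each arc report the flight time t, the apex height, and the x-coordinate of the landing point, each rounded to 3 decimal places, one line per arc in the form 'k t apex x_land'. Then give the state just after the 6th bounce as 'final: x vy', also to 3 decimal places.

Arc 1: start y=12.950, vy=8.490 → t=2.706, apex=16.624, x_land=33.911, impact vy=-18.060
  bounce: vy ← 0.83·18.060 = 14.990
Arc 2: start y=0.000, vy=14.990 → t=3.056, apex=11.452, x_land=72.203, impact vy=-14.990
  bounce: vy ← 0.83·14.990 = 12.441
Arc 3: start y=0.000, vy=12.441 → t=2.536, apex=7.889, x_land=103.985, impact vy=-12.441
  bounce: vy ← 0.83·12.441 = 10.326
Arc 4: start y=0.000, vy=10.326 → t=2.105, apex=5.435, x_land=130.364, impact vy=-10.326
  bounce: vy ← 0.83·10.326 = 8.571
Arc 5: start y=0.000, vy=8.571 → t=1.747, apex=3.744, x_land=152.259, impact vy=-8.571
  bounce: vy ← 0.83·8.571 = 7.114
Arc 6: start y=0.000, vy=7.114 → t=1.450, apex=2.579, x_land=170.432, impact vy=-7.114
  bounce: vy ← 0.83·7.114 = 5.905

1 2.706 16.624 33.911
2 3.056 11.452 72.203
3 2.536 7.889 103.985
4 2.105 5.435 130.364
5 1.747 3.744 152.259
6 1.450 2.579 170.432
final: 170.432 5.905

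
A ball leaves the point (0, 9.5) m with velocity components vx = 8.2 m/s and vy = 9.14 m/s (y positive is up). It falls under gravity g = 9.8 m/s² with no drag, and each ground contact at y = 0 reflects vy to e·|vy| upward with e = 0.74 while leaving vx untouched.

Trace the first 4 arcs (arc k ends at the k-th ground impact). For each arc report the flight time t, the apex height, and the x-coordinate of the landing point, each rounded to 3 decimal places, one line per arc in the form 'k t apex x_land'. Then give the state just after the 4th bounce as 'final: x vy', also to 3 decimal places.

Arc 1: start y=9.500, vy=9.140 → t=2.609, apex=13.762, x_land=21.390, impact vy=-16.424
  bounce: vy ← 0.74·16.424 = 12.154
Arc 2: start y=0.000, vy=12.154 → t=2.480, apex=7.536, x_land=41.729, impact vy=-12.154
  bounce: vy ← 0.74·12.154 = 8.994
Arc 3: start y=0.000, vy=8.994 → t=1.835, apex=4.127, x_land=56.779, impact vy=-8.994
  bounce: vy ← 0.74·8.994 = 6.655
Arc 4: start y=0.000, vy=6.655 → t=1.358, apex=2.260, x_land=67.917, impact vy=-6.655
  bounce: vy ← 0.74·6.655 = 4.925

1 2.609 13.762 21.390
2 2.480 7.536 41.729
3 1.835 4.127 56.779
4 1.358 2.260 67.917
final: 67.917 4.925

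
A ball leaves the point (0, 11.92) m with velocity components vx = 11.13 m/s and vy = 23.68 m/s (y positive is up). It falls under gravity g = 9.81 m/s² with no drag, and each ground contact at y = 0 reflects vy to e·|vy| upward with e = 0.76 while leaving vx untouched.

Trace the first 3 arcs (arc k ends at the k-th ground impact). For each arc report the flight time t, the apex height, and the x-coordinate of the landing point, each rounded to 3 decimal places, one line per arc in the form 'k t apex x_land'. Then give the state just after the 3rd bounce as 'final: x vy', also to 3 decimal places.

Arc 1: start y=11.920, vy=23.680 → t=5.287, apex=40.500, x_land=58.848, impact vy=-28.189
  bounce: vy ← 0.76·28.189 = 21.424
Arc 2: start y=0.000, vy=21.424 → t=4.368, apex=23.393, x_land=107.461, impact vy=-21.424
  bounce: vy ← 0.76·21.424 = 16.282
Arc 3: start y=0.000, vy=16.282 → t=3.319, apex=13.512, x_land=144.406, impact vy=-16.282
  bounce: vy ← 0.76·16.282 = 12.374

1 5.287 40.500 58.848
2 4.368 23.393 107.461
3 3.319 13.512 144.406
final: 144.406 12.374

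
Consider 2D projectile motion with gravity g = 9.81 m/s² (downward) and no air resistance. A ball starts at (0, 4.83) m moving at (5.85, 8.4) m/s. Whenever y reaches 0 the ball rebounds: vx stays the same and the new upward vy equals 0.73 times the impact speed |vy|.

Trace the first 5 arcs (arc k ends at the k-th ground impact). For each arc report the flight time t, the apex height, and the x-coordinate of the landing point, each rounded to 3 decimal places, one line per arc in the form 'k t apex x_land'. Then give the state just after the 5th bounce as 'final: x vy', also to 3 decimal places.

1 2.167 8.426 12.677
2 1.914 4.490 23.871
3 1.397 2.393 32.043
4 1.020 1.275 38.009
5 0.744 0.680 42.364
final: 42.364 2.666

Arc 1: start y=4.830, vy=8.400 → t=2.167, apex=8.426, x_land=12.677, impact vy=-12.858
  bounce: vy ← 0.73·12.858 = 9.386
Arc 2: start y=0.000, vy=9.386 → t=1.914, apex=4.490, x_land=23.871, impact vy=-9.386
  bounce: vy ← 0.73·9.386 = 6.852
Arc 3: start y=0.000, vy=6.852 → t=1.397, apex=2.393, x_land=32.043, impact vy=-6.852
  bounce: vy ← 0.73·6.852 = 5.002
Arc 4: start y=0.000, vy=5.002 → t=1.020, apex=1.275, x_land=38.009, impact vy=-5.002
  bounce: vy ← 0.73·5.002 = 3.651
Arc 5: start y=0.000, vy=3.651 → t=0.744, apex=0.680, x_land=42.364, impact vy=-3.651
  bounce: vy ← 0.73·3.651 = 2.666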